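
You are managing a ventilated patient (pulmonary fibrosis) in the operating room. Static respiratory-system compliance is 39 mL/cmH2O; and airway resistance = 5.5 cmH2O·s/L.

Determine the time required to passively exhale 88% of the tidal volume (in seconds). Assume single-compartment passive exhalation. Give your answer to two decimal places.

0.45

τ = R × C = 5.5 × 39 mL/cmH2O = 5.5 × 0.039 L/cmH2O = 0.2145 s.
Exhaled fraction f = 1 − e^(−t/τ) → t = −τ·ln(1 − f) = −0.2145·ln(0.12) = 0.4548 s.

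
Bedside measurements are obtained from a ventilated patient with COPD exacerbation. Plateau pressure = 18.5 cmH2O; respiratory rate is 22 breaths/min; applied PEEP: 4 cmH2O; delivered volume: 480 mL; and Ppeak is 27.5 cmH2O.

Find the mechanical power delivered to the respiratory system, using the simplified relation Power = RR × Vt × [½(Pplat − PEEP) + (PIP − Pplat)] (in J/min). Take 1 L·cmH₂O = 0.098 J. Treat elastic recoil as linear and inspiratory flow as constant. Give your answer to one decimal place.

16.8

Per-breath work = Vt × [½(Pplat−PEEP) + (PIP−Pplat)] = 0.480 × [0.5×14.5 + 9.0] = 0.480 × 16.25 = 7.8 L·cmH2O.
Power = 22 × 7.8 = 171.6 L·cmH2O/min.
× 0.098 J/(L·cmH2O) → 16.817 J/min.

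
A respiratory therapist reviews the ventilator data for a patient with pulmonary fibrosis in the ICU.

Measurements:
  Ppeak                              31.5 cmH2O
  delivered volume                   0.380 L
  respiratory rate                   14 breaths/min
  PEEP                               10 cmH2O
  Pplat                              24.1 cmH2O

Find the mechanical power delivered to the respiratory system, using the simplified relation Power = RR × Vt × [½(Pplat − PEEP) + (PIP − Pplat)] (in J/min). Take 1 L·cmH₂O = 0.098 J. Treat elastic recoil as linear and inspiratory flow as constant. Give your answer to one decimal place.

7.5

Per-breath work = Vt × [½(Pplat−PEEP) + (PIP−Pplat)] = 0.380 × [0.5×14.1 + 7.4] = 0.380 × 14.45 = 5.491 L·cmH2O.
Power = 14 × 5.491 = 76.874 L·cmH2O/min.
× 0.098 J/(L·cmH2O) → 7.534 J/min.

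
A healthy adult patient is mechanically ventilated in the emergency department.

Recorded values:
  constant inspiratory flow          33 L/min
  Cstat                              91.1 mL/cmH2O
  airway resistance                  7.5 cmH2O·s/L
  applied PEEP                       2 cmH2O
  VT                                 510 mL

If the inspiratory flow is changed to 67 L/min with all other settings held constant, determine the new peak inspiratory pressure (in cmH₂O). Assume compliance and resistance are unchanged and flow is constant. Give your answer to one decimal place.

16.0

Flow: 33 L/min ÷ 60 = 0.55 L/s.
New flow: 67 L/min ÷ 60 = 1.1167 L/s.
PIP = Vt/C + R·V̇ + PEEP (constant-flow equation of motion).
Only the resistive term changes: ΔPIP = R × ΔV̇ = 7.5 × (1.1167 − 0.55) = 7.5 × 0.5667 = 4.25 cmH2O.
Original PIP = 510/91.1 + 7.5×0.55 + 2 = 11.723 cmH2O; new PIP = 11.723 + (4.25) = 15.973 cmH2O.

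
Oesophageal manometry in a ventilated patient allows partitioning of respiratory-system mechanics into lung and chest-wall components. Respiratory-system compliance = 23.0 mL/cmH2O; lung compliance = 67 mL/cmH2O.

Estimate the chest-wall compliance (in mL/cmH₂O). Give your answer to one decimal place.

1/Ccw = 1/Crs − 1/CL.
1/Ccw = 1/23.0 − 1/67 = 0.02855.
Ccw = 35.026 mL/cmH2O.

35.0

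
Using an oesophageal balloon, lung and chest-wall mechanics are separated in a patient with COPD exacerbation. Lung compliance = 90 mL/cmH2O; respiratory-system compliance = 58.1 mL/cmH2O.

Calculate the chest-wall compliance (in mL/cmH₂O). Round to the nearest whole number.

1/Ccw = 1/Crs − 1/CL.
1/Ccw = 1/58.1 − 1/90 = 0.006101.
Ccw = 163.91 mL/cmH2O.

164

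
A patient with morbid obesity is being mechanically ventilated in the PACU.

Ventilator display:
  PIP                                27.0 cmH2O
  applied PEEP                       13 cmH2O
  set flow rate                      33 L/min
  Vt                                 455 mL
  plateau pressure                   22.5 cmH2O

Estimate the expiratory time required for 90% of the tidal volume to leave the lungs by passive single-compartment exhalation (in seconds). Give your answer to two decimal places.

0.90

Flow: 33 L/min ÷ 60 = 0.55 L/s.
R = (PIP − Pplat)/V̇ = (27.0 − 22.5) / 0.55 = 4.5/0.55 = 8.182 cmH2O·s/L.
C = Vt/(Pplat − PEEP) = 455.0 / (22.5 − 13) = 455.0/9.5 = 47.895 mL/cmH2O.
τ = R × C = 8.182 × 0.0479 L/cmH2O = 0.3919 s.
t = −τ·ln(1 − 0.90) = −0.3919·ln(0.1) = 0.9024 s.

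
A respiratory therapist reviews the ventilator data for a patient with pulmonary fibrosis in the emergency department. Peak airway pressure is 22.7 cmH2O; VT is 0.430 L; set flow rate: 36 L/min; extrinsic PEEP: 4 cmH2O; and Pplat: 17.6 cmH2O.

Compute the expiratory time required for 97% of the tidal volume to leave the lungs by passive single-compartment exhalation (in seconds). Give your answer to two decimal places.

0.94

Flow: 36 L/min ÷ 60 = 0.6 L/s.
R = (PIP − Pplat)/V̇ = (22.7 − 17.6) / 0.6 = 5.1/0.6 = 8.5 cmH2O·s/L.
C = Vt/(Pplat − PEEP) = 430.0 / (17.6 − 4) = 430.0/13.6 = 31.618 mL/cmH2O.
τ = R × C = 8.5 × 0.03162 L/cmH2O = 0.2688 s.
t = −τ·ln(1 − 0.97) = −0.2688·ln(0.03) = 0.9426 s.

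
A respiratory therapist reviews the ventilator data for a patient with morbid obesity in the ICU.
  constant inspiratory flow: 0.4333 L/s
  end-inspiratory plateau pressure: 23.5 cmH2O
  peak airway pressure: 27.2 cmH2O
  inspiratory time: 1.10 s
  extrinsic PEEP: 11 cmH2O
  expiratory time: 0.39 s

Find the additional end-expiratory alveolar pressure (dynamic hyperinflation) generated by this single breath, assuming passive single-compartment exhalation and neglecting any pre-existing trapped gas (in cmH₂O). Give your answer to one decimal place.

3.8

Vt = flow × Ti = 0.4333 L/s × 1.10 s × 1000 mL/L = 476.63 mL.
R = (PIP − Pplat)/V̇ = (27.2 − 23.5) / 0.4333 = 3.7/0.4333 = 8.539 cmH2O·s/L.
C = Vt/(Pplat − PEEP) = 476.63 / (23.5 − 11) = 476.63/12.5 = 38.13 mL/cmH2O.
τ = R × C = 8.539 × 0.03813 L/cmH2O = 0.3256 s.
Fraction remaining = e^(−Te/τ) = e^(−0.39/0.3256) = 0.3019; trapped volume = 476.63 × 0.3019 = 143.89 mL.
Additional alveolar pressure from trapping ≈ V_trapped / C = 143.89 / 38.13 = 3.774 cmH2O.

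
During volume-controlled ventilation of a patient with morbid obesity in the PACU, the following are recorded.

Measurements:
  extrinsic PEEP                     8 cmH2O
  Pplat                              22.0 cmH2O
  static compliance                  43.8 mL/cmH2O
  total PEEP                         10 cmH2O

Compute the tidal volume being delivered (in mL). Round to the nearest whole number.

End-expiratory occlusion gives total PEEP = 10 cmH2O (intrinsic PEEP = 10 − 8 = 2). Use total PEEP for the elastic gradient.
Vt = Cstat × (Pplat − PEEPtotal) = 43.8 × (22.0 − 10) = 43.8 × 12.0 = 525.6 mL.

526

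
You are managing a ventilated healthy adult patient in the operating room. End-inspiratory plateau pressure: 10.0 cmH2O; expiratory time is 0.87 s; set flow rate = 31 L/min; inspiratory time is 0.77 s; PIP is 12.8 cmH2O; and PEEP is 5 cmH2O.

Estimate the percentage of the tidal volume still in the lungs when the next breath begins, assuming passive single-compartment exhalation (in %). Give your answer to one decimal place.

Flow: 31 L/min ÷ 60 = 0.5167 L/s.
Vt = flow × Ti = 0.5167 L/s × 0.77 s × 1000 mL/L = 397.86 mL.
R = (PIP − Pplat)/V̇ = (12.8 − 10.0) / 0.5167 = 2.8/0.5167 = 5.419 cmH2O·s/L.
C = Vt/(Pplat − PEEP) = 397.86 / (10.0 − 5) = 397.86/5.0 = 79.572 mL/cmH2O.
τ = R × C = 5.419 × 0.07957 L/cmH2O = 0.4312 s.
Fraction remaining at end-expiration = e^(−Te/τ) = e^(−0.87/0.4312) = 0.133 → 13.3%.

13.3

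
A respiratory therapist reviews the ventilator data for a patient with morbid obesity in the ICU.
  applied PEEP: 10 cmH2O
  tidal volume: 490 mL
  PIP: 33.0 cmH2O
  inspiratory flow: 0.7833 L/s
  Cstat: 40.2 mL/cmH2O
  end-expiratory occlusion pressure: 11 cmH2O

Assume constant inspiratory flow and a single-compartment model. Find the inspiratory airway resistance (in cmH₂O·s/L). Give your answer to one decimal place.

12.5

Total PEEP = 11 cmH2O (set 10 + intrinsic 1); this is the baseline alveolar pressure.
Equation of motion (constant flow): PIP = Vt/C + R·V̇ + PEEP.
R·V̇ = PIP − Vt/C − PEEP = 33.0 − 490/40.2 − 11 = 33.0 − 12.189 − 11 = 9.811 cmH2O.
R = 9.811 / 0.7833 = 12.525 cmH2O·s/L.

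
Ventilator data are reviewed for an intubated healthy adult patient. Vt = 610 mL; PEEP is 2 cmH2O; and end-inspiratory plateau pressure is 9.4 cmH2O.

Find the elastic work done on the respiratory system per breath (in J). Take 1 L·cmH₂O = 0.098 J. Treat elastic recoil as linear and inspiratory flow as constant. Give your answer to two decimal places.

Elastic work ≈ ½ × (Pplat − PEEP) × Vt = 0.5 × (9.4 − 2) × 0.610 L = 0.5 × 7.4 × 0.610 = 2.257 L·cmH2O.
× 0.098 J/(L·cmH2O) → 0.2212 J.

0.22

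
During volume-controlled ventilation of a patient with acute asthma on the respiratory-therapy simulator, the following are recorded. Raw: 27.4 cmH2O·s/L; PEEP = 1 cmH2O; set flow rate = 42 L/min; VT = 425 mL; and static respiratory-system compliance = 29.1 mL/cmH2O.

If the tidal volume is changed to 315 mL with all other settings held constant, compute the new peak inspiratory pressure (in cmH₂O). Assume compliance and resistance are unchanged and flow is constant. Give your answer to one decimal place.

Flow: 42 L/min ÷ 60 = 0.7 L/s.
PIP = Vt/C + R·V̇ + PEEP (constant-flow equation of motion).
Only the elastic term changes: ΔPIP = ΔVt / C = (315 − 425) / 29.1 = -3.78 cmH2O.
Original PIP = 425/29.1 + 27.4×0.7 + 1 = 34.785 cmH2O; new PIP = 34.785 + (-3.78) = 31.005 cmH2O.

31.0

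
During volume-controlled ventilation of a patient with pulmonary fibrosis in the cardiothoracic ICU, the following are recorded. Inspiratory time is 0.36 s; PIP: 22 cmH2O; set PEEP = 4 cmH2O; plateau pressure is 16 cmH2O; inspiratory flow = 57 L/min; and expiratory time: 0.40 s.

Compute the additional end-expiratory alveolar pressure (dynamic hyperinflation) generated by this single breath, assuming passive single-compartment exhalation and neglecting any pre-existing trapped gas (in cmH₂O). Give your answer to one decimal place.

Flow: 57 L/min ÷ 60 = 0.95 L/s.
Vt = flow × Ti = 0.95 L/s × 0.36 s × 1000 mL/L = 342.0 mL.
R = (PIP − Pplat)/V̇ = (22 − 16) / 0.95 = 6.0/0.95 = 6.316 cmH2O·s/L.
C = Vt/(Pplat − PEEP) = 342.0 / (16 − 4) = 342.0/12.0 = 28.5 mL/cmH2O.
τ = R × C = 6.316 × 0.0285 L/cmH2O = 0.18 s.
Fraction remaining = e^(−Te/τ) = e^(−0.40/0.18) = 0.1084; trapped volume = 342.0 × 0.1084 = 37.073 mL.
Additional alveolar pressure from trapping ≈ V_trapped / C = 37.073 / 28.5 = 1.301 cmH2O.

1.3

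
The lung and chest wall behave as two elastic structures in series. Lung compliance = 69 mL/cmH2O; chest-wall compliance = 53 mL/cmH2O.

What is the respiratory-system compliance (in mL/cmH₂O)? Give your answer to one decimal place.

30.0

Lung and chest wall are elastances in series: 1/Crs = 1/CL + 1/Ccw.
1/Crs = 1/69 + 1/53 = 0.03336.
Crs = 29.976 mL/cmH2O.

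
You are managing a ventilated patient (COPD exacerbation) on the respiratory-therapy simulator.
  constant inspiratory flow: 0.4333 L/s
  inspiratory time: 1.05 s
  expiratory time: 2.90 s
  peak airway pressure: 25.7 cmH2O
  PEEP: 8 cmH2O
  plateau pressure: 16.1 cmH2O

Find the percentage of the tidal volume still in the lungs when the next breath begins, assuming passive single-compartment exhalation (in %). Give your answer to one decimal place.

9.7

Vt = flow × Ti = 0.4333 L/s × 1.05 s × 1000 mL/L = 454.97 mL.
R = (PIP − Pplat)/V̇ = (25.7 − 16.1) / 0.4333 = 9.6/0.4333 = 22.156 cmH2O·s/L.
C = Vt/(Pplat − PEEP) = 454.97 / (16.1 − 8) = 454.97/8.1 = 56.169 mL/cmH2O.
τ = R × C = 22.156 × 0.05617 L/cmH2O = 1.245 s.
Fraction remaining at end-expiration = e^(−Te/τ) = e^(−2.90/1.245) = 0.09736 → 9.736%.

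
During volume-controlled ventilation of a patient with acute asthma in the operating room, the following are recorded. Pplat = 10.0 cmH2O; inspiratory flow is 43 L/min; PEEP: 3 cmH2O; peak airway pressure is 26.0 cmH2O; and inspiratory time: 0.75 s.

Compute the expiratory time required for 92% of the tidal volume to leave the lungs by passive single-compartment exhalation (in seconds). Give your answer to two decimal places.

4.33

Flow: 43 L/min ÷ 60 = 0.7167 L/s.
Vt = flow × Ti = 0.7167 L/s × 0.75 s × 1000 mL/L = 537.53 mL.
R = (PIP − Pplat)/V̇ = (26.0 − 10.0) / 0.7167 = 16.0/0.7167 = 22.325 cmH2O·s/L.
C = Vt/(Pplat − PEEP) = 537.53 / (10.0 − 3) = 537.53/7.0 = 76.79 mL/cmH2O.
τ = R × C = 22.325 × 0.07679 L/cmH2O = 1.714 s.
t = −τ·ln(1 − 0.92) = −1.714·ln(0.08) = 4.329 s.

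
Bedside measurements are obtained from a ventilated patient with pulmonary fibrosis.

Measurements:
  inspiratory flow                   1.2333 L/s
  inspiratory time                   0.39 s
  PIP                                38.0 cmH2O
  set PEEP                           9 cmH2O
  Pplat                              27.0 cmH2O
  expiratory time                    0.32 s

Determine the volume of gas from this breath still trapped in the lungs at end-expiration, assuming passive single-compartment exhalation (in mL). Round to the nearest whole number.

126

Vt = flow × Ti = 1.2333 L/s × 0.39 s × 1000 mL/L = 480.99 mL.
R = (PIP − Pplat)/V̇ = (38.0 − 27.0) / 1.2333 = 11.0/1.2333 = 8.919 cmH2O·s/L.
C = Vt/(Pplat − PEEP) = 480.99 / (27.0 − 9) = 480.99/18.0 = 26.722 mL/cmH2O.
τ = R × C = 8.919 × 0.02672 L/cmH2O = 0.2383 s.
Fraction remaining = e^(−Te/τ) = e^(−0.32/0.2383) = 0.2611.
Trapped volume = 480.99 × 0.2611 = 125.59 mL.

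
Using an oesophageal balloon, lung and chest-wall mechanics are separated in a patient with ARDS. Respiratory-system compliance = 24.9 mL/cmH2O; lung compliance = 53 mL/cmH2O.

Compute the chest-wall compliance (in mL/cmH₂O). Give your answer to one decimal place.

47.0

1/Ccw = 1/Crs − 1/CL.
1/Ccw = 1/24.9 − 1/53 = 0.02129.
Ccw = 46.97 mL/cmH2O.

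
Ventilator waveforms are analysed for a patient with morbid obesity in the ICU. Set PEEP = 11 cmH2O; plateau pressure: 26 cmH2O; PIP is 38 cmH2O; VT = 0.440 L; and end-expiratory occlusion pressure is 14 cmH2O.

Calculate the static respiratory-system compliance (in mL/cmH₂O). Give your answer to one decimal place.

End-expiratory occlusion gives total PEEP = 14 cmH2O (intrinsic PEEP = 14 − 11 = 3). Use total PEEP for the elastic gradient.
Cstat = Vt / (Pplat − PEEPtotal) = 440 / (26 − 14) = 440 / 12.0 = 36.667 mL/cmH2O.

36.7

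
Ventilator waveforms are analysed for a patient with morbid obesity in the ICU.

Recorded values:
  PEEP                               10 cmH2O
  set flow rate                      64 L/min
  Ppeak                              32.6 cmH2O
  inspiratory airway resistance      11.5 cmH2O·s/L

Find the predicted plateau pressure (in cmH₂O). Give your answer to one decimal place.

Flow: 64 L/min ÷ 60 = 1.0667 L/s.
Pplat = PIP − Raw × flow = 32.6 − 11.5 × 1.0667 = 32.6 − 12.267 = 20.333 cmH2O.

20.3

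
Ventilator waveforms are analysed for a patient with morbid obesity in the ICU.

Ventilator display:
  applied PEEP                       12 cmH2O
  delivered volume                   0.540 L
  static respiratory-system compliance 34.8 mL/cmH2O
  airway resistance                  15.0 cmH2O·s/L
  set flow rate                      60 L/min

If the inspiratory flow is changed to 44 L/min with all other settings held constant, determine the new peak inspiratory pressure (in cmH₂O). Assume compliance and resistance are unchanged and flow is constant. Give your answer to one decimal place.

38.5

Flow: 60 L/min ÷ 60 = 1 L/s.
New flow: 44 L/min ÷ 60 = 0.7333 L/s.
PIP = Vt/C + R·V̇ + PEEP (constant-flow equation of motion).
Only the resistive term changes: ΔPIP = R × ΔV̇ = 15.0 × (0.7333 − 1) = 15.0 × -0.2667 = -4.001 cmH2O.
Original PIP = 540/34.8 + 15.0×1 + 12 = 42.517 cmH2O; new PIP = 42.517 + (-4.001) = 38.516 cmH2O.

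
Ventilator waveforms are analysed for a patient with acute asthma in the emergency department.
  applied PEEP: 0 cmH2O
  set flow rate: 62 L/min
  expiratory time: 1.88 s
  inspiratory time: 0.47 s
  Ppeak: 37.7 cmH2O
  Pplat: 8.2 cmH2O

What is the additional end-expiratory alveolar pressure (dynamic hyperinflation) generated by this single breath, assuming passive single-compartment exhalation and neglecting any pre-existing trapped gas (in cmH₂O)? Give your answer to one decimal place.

Flow: 62 L/min ÷ 60 = 1.0333 L/s.
Vt = flow × Ti = 1.0333 L/s × 0.47 s × 1000 mL/L = 485.65 mL.
R = (PIP − Pplat)/V̇ = (37.7 − 8.2) / 1.0333 = 29.5/1.0333 = 28.549 cmH2O·s/L.
C = Vt/(Pplat − PEEP) = 485.65 / (8.2 − 0) = 485.65/8.2 = 59.226 mL/cmH2O.
τ = R × C = 28.549 × 0.05923 L/cmH2O = 1.691 s.
Fraction remaining = e^(−Te/τ) = e^(−1.88/1.691) = 0.329; trapped volume = 485.65 × 0.329 = 159.78 mL.
Additional alveolar pressure from trapping ≈ V_trapped / C = 159.78 / 59.226 = 2.698 cmH2O.

2.7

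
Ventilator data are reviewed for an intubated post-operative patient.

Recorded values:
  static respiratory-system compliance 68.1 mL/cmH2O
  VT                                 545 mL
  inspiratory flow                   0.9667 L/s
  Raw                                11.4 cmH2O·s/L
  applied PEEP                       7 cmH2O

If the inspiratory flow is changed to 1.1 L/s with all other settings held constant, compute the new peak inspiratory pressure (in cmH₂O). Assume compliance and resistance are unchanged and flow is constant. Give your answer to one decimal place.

27.5

PIP = Vt/C + R·V̇ + PEEP (constant-flow equation of motion).
Only the resistive term changes: ΔPIP = R × ΔV̇ = 11.4 × (1.1 − 0.9667) = 11.4 × 0.1333 = 1.52 cmH2O.
Original PIP = 545/68.1 + 11.4×0.9667 + 7 = 26.023 cmH2O; new PIP = 26.023 + (1.52) = 27.543 cmH2O.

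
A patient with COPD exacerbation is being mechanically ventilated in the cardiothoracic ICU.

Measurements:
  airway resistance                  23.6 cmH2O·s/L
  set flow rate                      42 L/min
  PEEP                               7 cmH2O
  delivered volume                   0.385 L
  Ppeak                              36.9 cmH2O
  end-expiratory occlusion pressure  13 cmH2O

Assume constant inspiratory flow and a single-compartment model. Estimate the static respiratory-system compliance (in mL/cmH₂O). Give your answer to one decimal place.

Flow: 42 L/min ÷ 60 = 0.7 L/s.
Total PEEP = 13 cmH2O (set 7 + intrinsic 6); this is the baseline alveolar pressure.
Equation of motion (constant flow): PIP = Vt/C + R·V̇ + PEEP.
Vt/C = PIP − R·V̇ − PEEP = 36.9 − 23.6×0.7 − 13 = 36.9 − 16.52 − 13 = 7.38 cmH2O.
C = Vt / 7.38 = 385 / 7.38 = 52.168 mL/cmH2O.

52.2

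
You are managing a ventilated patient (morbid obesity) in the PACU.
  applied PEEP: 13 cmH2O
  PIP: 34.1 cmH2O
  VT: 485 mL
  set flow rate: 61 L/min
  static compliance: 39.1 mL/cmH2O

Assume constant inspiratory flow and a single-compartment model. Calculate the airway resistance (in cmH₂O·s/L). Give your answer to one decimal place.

Flow: 61 L/min ÷ 60 = 1.0167 L/s.
Equation of motion (constant flow): PIP = Vt/C + R·V̇ + PEEP.
R·V̇ = PIP − Vt/C − PEEP = 34.1 − 485/39.1 − 13 = 34.1 − 12.404 − 13 = 8.696 cmH2O.
R = 8.696 / 1.0167 = 8.553 cmH2O·s/L.

8.6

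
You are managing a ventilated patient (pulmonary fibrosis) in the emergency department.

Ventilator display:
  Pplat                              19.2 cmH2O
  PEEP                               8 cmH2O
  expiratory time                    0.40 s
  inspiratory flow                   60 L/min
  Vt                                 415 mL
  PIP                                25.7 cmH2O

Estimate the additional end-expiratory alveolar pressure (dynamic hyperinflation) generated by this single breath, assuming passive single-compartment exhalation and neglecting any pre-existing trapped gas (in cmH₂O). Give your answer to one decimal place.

2.1

Flow: 60 L/min ÷ 60 = 1 L/s.
R = (PIP − Pplat)/V̇ = (25.7 − 19.2) / 1 = 6.5/1 = 6.5 cmH2O·s/L.
C = Vt/(Pplat − PEEP) = 415.0 / (19.2 − 8) = 415.0/11.2 = 37.054 mL/cmH2O.
τ = R × C = 6.5 × 0.03705 L/cmH2O = 0.2408 s.
Fraction remaining = e^(−Te/τ) = e^(−0.40/0.2408) = 0.1899; trapped volume = 415.0 × 0.1899 = 78.809 mL.
Additional alveolar pressure from trapping ≈ V_trapped / C = 78.809 / 37.054 = 2.127 cmH2O.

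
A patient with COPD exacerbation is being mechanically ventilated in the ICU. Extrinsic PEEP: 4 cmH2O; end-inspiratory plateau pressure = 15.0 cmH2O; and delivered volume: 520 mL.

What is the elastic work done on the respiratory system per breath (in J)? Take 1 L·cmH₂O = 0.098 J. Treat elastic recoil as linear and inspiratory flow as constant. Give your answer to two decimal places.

Elastic work ≈ ½ × (Pplat − PEEP) × Vt = 0.5 × (15.0 − 4) × 0.520 L = 0.5 × 11.0 × 0.520 = 2.86 L·cmH2O.
× 0.098 J/(L·cmH2O) → 0.2803 J.

0.28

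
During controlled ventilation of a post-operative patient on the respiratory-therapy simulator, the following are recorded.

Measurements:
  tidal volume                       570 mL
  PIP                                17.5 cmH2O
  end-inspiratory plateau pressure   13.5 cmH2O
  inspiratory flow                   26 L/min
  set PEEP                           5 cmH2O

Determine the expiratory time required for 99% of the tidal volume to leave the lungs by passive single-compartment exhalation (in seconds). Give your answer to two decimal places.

2.85

Flow: 26 L/min ÷ 60 = 0.4333 L/s.
R = (PIP − Pplat)/V̇ = (17.5 − 13.5) / 0.4333 = 4.0/0.4333 = 9.231 cmH2O·s/L.
C = Vt/(Pplat − PEEP) = 570.0 / (13.5 − 5) = 570.0/8.5 = 67.059 mL/cmH2O.
τ = R × C = 9.231 × 0.06706 L/cmH2O = 0.619 s.
t = −τ·ln(1 − 0.99) = −0.619·ln(0.01) = 2.851 s.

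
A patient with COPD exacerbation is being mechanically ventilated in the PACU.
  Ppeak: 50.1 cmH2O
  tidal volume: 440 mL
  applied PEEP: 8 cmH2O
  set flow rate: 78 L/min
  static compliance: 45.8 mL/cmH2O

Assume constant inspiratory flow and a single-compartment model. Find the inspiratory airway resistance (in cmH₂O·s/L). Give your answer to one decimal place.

Flow: 78 L/min ÷ 60 = 1.3 L/s.
Equation of motion (constant flow): PIP = Vt/C + R·V̇ + PEEP.
R·V̇ = PIP − Vt/C − PEEP = 50.1 − 440/45.8 − 8 = 50.1 − 9.607 − 8 = 32.493 cmH2O.
R = 32.493 / 1.3 = 24.995 cmH2O·s/L.

25.0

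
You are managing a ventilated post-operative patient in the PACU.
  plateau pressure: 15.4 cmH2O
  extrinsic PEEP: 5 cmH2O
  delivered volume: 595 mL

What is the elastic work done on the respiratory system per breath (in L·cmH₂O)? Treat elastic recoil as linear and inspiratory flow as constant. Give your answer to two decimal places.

3.09

Elastic work ≈ ½ × (Pplat − PEEP) × Vt = 0.5 × (15.4 − 5) × 0.595 L = 0.5 × 10.4 × 0.595 = 3.094 L·cmH2O.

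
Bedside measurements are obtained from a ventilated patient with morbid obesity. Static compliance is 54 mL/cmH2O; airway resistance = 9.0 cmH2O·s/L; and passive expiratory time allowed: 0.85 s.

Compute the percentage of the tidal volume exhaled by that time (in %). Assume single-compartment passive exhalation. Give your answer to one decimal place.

τ = R × C = 9.0 × 54 mL/cmH2O = 9.0 × 0.054 L/cmH2O = 0.486 s.
Passive exhalation: V(t)/V₀ = e^(−t/τ) = e^(−0.85/0.486) = 0.174.
Fraction exhaled = 1 − 0.174 = 0.826 → 82.6%.

82.6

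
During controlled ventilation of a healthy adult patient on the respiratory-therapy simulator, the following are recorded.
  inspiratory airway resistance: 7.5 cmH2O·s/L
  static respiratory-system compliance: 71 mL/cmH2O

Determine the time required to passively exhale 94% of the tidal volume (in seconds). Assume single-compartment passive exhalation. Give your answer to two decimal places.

τ = R × C = 7.5 × 71 mL/cmH2O = 7.5 × 0.071 L/cmH2O = 0.5325 s.
Exhaled fraction f = 1 − e^(−t/τ) → t = −τ·ln(1 − f) = −0.5325·ln(0.06) = 1.498 s.

1.50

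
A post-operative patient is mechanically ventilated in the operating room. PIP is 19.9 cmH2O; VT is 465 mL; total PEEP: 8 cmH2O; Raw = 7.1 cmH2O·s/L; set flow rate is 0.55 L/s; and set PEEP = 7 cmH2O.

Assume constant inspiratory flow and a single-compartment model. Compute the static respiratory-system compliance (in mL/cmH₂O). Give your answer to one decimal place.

Total PEEP = 8 cmH2O (set 7 + intrinsic 1); this is the baseline alveolar pressure.
Equation of motion (constant flow): PIP = Vt/C + R·V̇ + PEEP.
Vt/C = PIP − R·V̇ − PEEP = 19.9 − 7.1×0.55 − 8 = 19.9 − 3.905 − 8 = 7.995 cmH2O.
C = Vt / 7.995 = 465 / 7.995 = 58.161 mL/cmH2O.

58.2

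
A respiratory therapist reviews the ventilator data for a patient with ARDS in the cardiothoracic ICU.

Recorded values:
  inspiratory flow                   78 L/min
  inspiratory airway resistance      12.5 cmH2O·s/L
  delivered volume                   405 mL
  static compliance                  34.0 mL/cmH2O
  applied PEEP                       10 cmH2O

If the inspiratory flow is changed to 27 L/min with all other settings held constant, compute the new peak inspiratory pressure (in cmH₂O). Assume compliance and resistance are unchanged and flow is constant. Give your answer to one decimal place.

Flow: 78 L/min ÷ 60 = 1.3 L/s.
New flow: 27 L/min ÷ 60 = 0.45 L/s.
PIP = Vt/C + R·V̇ + PEEP (constant-flow equation of motion).
Only the resistive term changes: ΔPIP = R × ΔV̇ = 12.5 × (0.45 − 1.3) = 12.5 × -0.85 = -10.625 cmH2O.
Original PIP = 405/34.0 + 12.5×1.3 + 10 = 38.162 cmH2O; new PIP = 38.162 + (-10.625) = 27.537 cmH2O.

27.5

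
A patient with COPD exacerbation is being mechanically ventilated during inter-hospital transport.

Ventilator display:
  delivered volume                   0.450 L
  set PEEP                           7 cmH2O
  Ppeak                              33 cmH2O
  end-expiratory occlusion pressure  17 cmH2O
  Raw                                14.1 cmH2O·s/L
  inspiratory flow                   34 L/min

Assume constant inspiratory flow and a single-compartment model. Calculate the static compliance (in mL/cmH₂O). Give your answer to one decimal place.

56.2

Flow: 34 L/min ÷ 60 = 0.5667 L/s.
Total PEEP = 17 cmH2O (set 7 + intrinsic 10); this is the baseline alveolar pressure.
Equation of motion (constant flow): PIP = Vt/C + R·V̇ + PEEP.
Vt/C = PIP − R·V̇ − PEEP = 33 − 14.1×0.5667 − 17 = 33 − 7.99 − 17 = 8.01 cmH2O.
C = Vt / 8.01 = 450 / 8.01 = 56.18 mL/cmH2O.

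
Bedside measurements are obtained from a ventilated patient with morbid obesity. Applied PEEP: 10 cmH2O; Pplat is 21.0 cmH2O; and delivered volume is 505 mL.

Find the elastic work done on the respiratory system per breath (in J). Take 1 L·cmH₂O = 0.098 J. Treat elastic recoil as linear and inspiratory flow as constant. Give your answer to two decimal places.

Elastic work ≈ ½ × (Pplat − PEEP) × Vt = 0.5 × (21.0 − 10) × 0.505 L = 0.5 × 11.0 × 0.505 = 2.778 L·cmH2O.
× 0.098 J/(L·cmH2O) → 0.2722 J.

0.27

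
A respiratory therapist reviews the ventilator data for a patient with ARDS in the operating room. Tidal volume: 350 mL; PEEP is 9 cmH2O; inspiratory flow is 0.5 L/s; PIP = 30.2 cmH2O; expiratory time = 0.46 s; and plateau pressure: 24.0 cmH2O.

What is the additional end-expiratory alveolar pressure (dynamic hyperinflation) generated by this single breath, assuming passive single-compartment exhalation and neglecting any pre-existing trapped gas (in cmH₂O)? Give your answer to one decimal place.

3.1

R = (PIP − Pplat)/V̇ = (30.2 − 24.0) / 0.5 = 6.2/0.5 = 12.4 cmH2O·s/L.
C = Vt/(Pplat − PEEP) = 350.0 / (24.0 − 9) = 350.0/15.0 = 23.333 mL/cmH2O.
τ = R × C = 12.4 × 0.02333 L/cmH2O = 0.2893 s.
Fraction remaining = e^(−Te/τ) = e^(−0.46/0.2893) = 0.2039; trapped volume = 350.0 × 0.2039 = 71.365 mL.
Additional alveolar pressure from trapping ≈ V_trapped / C = 71.365 / 23.333 = 3.059 cmH2O.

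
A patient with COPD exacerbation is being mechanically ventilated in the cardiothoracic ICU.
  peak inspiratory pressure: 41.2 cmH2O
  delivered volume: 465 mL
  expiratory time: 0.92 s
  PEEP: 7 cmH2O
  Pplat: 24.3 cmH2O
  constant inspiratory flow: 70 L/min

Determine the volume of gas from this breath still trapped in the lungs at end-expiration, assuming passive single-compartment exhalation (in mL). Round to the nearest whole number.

44

Flow: 70 L/min ÷ 60 = 1.1667 L/s.
R = (PIP − Pplat)/V̇ = (41.2 − 24.3) / 1.1667 = 16.9/1.1667 = 14.485 cmH2O·s/L.
C = Vt/(Pplat − PEEP) = 465.0 / (24.3 − 7) = 465.0/17.3 = 26.879 mL/cmH2O.
τ = R × C = 14.485 × 0.02688 L/cmH2O = 0.3894 s.
Fraction remaining = e^(−Te/τ) = e^(−0.92/0.3894) = 0.09417.
Trapped volume = 465.0 × 0.09417 = 43.789 mL.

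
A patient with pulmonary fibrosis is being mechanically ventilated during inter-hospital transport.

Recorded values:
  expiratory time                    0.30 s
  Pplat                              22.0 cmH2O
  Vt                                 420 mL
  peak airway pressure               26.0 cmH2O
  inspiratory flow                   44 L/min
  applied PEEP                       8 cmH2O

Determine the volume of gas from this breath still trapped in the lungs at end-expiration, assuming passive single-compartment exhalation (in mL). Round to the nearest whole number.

67

Flow: 44 L/min ÷ 60 = 0.7333 L/s.
R = (PIP − Pplat)/V̇ = (26.0 − 22.0) / 0.7333 = 4.0/0.7333 = 5.455 cmH2O·s/L.
C = Vt/(Pplat − PEEP) = 420.0 / (22.0 − 8) = 420.0/14.0 = 30.0 mL/cmH2O.
τ = R × C = 5.455 × 0.03 L/cmH2O = 0.1637 s.
Fraction remaining = e^(−Te/τ) = e^(−0.30/0.1637) = 0.16.
Trapped volume = 420.0 × 0.16 = 67.2 mL.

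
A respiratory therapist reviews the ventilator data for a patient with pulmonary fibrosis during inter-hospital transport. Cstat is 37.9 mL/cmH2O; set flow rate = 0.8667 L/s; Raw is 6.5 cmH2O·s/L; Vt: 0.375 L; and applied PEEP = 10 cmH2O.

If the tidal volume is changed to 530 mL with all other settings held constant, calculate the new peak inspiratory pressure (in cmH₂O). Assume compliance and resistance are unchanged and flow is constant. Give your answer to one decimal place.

PIP = Vt/C + R·V̇ + PEEP (constant-flow equation of motion).
Only the elastic term changes: ΔPIP = ΔVt / C = (530 − 375) / 37.9 = 4.09 cmH2O.
Original PIP = 375/37.9 + 6.5×0.8667 + 10 = 25.528 cmH2O; new PIP = 25.528 + (4.09) = 29.618 cmH2O.

29.6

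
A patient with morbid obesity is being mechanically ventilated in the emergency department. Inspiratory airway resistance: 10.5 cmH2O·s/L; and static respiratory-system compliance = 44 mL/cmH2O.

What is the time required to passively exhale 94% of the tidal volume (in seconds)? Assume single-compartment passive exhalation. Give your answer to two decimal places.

1.30

τ = R × C = 10.5 × 44 mL/cmH2O = 10.5 × 0.044 L/cmH2O = 0.462 s.
Exhaled fraction f = 1 − e^(−t/τ) → t = −τ·ln(1 − f) = −0.462·ln(0.06) = 1.3 s.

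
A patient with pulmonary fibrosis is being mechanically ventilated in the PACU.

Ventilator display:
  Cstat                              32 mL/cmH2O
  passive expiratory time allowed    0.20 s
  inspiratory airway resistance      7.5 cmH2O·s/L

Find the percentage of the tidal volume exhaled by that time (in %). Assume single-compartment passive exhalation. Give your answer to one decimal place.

τ = R × C = 7.5 × 32 mL/cmH2O = 7.5 × 0.032 L/cmH2O = 0.24 s.
Passive exhalation: V(t)/V₀ = e^(−t/τ) = e^(−0.20/0.24) = 0.4346.
Fraction exhaled = 1 − 0.4346 = 0.5654 → 56.54%.

56.5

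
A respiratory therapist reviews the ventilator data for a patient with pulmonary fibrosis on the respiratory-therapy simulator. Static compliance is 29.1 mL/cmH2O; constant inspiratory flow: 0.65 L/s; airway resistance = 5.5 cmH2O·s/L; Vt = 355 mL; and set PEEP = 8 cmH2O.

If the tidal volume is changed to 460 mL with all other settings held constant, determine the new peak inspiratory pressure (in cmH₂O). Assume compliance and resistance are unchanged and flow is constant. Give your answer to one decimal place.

27.4

PIP = Vt/C + R·V̇ + PEEP (constant-flow equation of motion).
Only the elastic term changes: ΔPIP = ΔVt / C = (460 − 355) / 29.1 = 3.608 cmH2O.
Original PIP = 355/29.1 + 5.5×0.65 + 8 = 23.774 cmH2O; new PIP = 23.774 + (3.608) = 27.382 cmH2O.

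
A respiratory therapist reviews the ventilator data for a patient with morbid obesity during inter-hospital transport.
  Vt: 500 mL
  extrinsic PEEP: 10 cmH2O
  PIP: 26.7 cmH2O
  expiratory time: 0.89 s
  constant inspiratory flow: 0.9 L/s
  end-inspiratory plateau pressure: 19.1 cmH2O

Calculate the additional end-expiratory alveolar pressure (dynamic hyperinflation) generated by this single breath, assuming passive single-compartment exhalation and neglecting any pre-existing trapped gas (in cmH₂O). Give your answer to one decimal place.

1.3

R = (PIP − Pplat)/V̇ = (26.7 − 19.1) / 0.9 = 7.6/0.9 = 8.444 cmH2O·s/L.
C = Vt/(Pplat − PEEP) = 500.0 / (19.1 − 10) = 500.0/9.1 = 54.945 mL/cmH2O.
τ = R × C = 8.444 × 0.05495 L/cmH2O = 0.464 s.
Fraction remaining = e^(−Te/τ) = e^(−0.89/0.464) = 0.1469; trapped volume = 500.0 × 0.1469 = 73.45 mL.
Additional alveolar pressure from trapping ≈ V_trapped / C = 73.45 / 54.945 = 1.337 cmH2O.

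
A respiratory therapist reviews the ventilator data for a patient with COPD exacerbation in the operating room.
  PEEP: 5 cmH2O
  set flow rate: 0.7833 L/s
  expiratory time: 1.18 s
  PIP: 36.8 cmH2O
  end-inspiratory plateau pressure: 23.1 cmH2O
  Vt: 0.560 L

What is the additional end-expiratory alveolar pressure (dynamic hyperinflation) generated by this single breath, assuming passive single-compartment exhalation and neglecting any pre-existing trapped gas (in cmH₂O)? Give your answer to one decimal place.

2.0

R = (PIP − Pplat)/V̇ = (36.8 − 23.1) / 0.7833 = 13.7/0.7833 = 17.49 cmH2O·s/L.
C = Vt/(Pplat − PEEP) = 560.0 / (23.1 − 5) = 560.0/18.1 = 30.939 mL/cmH2O.
τ = R × C = 17.49 × 0.03094 L/cmH2O = 0.5411 s.
Fraction remaining = e^(−Te/τ) = e^(−1.18/0.5411) = 0.113; trapped volume = 560.0 × 0.113 = 63.28 mL.
Additional alveolar pressure from trapping ≈ V_trapped / C = 63.28 / 30.939 = 2.045 cmH2O.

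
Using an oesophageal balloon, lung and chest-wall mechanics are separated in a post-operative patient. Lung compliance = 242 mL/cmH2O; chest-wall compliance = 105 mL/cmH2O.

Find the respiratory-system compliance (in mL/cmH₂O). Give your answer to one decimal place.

Lung and chest wall are elastances in series: 1/Crs = 1/CL + 1/Ccw.
1/Crs = 1/242 + 1/105 = 0.01366.
Crs = 73.206 mL/cmH2O.

73.2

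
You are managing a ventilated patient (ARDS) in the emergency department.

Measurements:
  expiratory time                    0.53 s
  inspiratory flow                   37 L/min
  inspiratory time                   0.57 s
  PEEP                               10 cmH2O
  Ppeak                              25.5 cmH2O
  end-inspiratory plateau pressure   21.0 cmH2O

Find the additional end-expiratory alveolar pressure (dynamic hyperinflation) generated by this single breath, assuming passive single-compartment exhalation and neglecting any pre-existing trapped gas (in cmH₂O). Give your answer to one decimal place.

1.1

Flow: 37 L/min ÷ 60 = 0.6167 L/s.
Vt = flow × Ti = 0.6167 L/s × 0.57 s × 1000 mL/L = 351.52 mL.
R = (PIP − Pplat)/V̇ = (25.5 − 21.0) / 0.6167 = 4.5/0.6167 = 7.297 cmH2O·s/L.
C = Vt/(Pplat − PEEP) = 351.52 / (21.0 − 10) = 351.52/11.0 = 31.956 mL/cmH2O.
τ = R × C = 7.297 × 0.03196 L/cmH2O = 0.2332 s.
Fraction remaining = e^(−Te/τ) = e^(−0.53/0.2332) = 0.103; trapped volume = 351.52 × 0.103 = 36.207 mL.
Additional alveolar pressure from trapping ≈ V_trapped / C = 36.207 / 31.956 = 1.133 cmH2O.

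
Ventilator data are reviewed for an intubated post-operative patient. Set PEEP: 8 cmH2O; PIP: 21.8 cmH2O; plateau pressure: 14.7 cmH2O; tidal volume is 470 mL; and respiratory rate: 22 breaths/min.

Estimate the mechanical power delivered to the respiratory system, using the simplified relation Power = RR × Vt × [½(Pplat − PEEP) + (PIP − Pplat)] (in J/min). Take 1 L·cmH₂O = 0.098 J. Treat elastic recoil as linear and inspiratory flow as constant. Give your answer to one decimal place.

Per-breath work = Vt × [½(Pplat−PEEP) + (PIP−Pplat)] = 0.470 × [0.5×6.7 + 7.1] = 0.470 × 10.45 = 4.912 L·cmH2O.
Power = 22 × 4.912 = 108.06 L·cmH2O/min.
× 0.098 J/(L·cmH2O) → 10.59 J/min.

10.6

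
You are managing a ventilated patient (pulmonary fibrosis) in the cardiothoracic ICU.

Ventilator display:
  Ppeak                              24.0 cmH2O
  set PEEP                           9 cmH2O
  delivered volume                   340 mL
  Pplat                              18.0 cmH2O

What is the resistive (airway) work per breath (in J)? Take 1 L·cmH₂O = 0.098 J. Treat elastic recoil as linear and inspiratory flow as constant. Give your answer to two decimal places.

With constant inspiratory flow the resistive pressure is constant at PIP − Pplat = 24.0 − 18.0 = 6.0 cmH2O, so resistive work = 6.0 × 0.340 = 2.04 L·cmH2O.
× 0.098 J/(L·cmH2O) → 0.1999 J.

0.20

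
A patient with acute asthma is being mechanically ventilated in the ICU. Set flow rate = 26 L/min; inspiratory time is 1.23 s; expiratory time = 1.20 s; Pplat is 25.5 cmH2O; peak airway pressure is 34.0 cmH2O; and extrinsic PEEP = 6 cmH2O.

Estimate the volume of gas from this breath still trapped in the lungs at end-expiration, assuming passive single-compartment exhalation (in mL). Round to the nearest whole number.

Flow: 26 L/min ÷ 60 = 0.4333 L/s.
Vt = flow × Ti = 0.4333 L/s × 1.23 s × 1000 mL/L = 532.96 mL.
R = (PIP − Pplat)/V̇ = (34.0 − 25.5) / 0.4333 = 8.5/0.4333 = 19.617 cmH2O·s/L.
C = Vt/(Pplat − PEEP) = 532.96 / (25.5 − 6) = 532.96/19.5 = 27.331 mL/cmH2O.
τ = R × C = 19.617 × 0.02733 L/cmH2O = 0.5361 s.
Fraction remaining = e^(−Te/τ) = e^(−1.20/0.5361) = 0.1066.
Trapped volume = 532.96 × 0.1066 = 56.814 mL.

57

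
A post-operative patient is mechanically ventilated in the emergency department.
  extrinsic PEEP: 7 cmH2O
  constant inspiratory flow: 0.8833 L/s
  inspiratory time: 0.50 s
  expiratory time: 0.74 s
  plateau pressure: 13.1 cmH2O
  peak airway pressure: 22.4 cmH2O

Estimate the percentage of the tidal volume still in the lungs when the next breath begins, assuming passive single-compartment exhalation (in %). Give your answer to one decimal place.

37.9

Vt = flow × Ti = 0.8833 L/s × 0.50 s × 1000 mL/L = 441.65 mL.
R = (PIP − Pplat)/V̇ = (22.4 − 13.1) / 0.8833 = 9.3/0.8833 = 10.529 cmH2O·s/L.
C = Vt/(Pplat − PEEP) = 441.65 / (13.1 − 7) = 441.65/6.1 = 72.402 mL/cmH2O.
τ = R × C = 10.529 × 0.0724 L/cmH2O = 0.7623 s.
Fraction remaining at end-expiration = e^(−Te/τ) = e^(−0.74/0.7623) = 0.3788 → 37.88%.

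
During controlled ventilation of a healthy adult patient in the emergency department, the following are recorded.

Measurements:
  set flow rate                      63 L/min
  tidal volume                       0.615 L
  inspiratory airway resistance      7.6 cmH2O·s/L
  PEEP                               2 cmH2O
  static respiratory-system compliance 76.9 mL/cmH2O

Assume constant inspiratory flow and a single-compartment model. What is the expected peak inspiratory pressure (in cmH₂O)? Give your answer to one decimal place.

18.0

Flow: 63 L/min ÷ 60 = 1.05 L/s.
Equation of motion (constant flow): PIP = Vt/C + R·V̇ + PEEP.
PIP = 615/76.9 + 7.6×1.05 + 2 = 7.997 + 7.98 + 2 = 17.977 cmH2O.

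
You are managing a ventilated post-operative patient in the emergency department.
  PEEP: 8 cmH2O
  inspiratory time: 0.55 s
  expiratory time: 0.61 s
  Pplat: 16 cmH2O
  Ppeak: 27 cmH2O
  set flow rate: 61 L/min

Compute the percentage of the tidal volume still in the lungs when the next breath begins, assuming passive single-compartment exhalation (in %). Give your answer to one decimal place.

44.6

Flow: 61 L/min ÷ 60 = 1.0167 L/s.
Vt = flow × Ti = 1.0167 L/s × 0.55 s × 1000 mL/L = 559.19 mL.
R = (PIP − Pplat)/V̇ = (27 − 16) / 1.0167 = 11.0/1.0167 = 10.819 cmH2O·s/L.
C = Vt/(Pplat − PEEP) = 559.19 / (16 − 8) = 559.19/8.0 = 69.899 mL/cmH2O.
τ = R × C = 10.819 × 0.0699 L/cmH2O = 0.7562 s.
Fraction remaining at end-expiration = e^(−Te/τ) = e^(−0.61/0.7562) = 0.4463 → 44.63%.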